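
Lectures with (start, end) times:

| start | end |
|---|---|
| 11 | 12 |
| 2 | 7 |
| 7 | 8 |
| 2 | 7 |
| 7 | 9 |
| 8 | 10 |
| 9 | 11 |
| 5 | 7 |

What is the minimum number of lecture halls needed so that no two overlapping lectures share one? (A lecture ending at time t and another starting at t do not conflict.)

Count concurrent intervals with a sweep; the peak is the room count.
Events (time:±→running): 2:+→1 2:+→2 5:+→3 … peak 3.

3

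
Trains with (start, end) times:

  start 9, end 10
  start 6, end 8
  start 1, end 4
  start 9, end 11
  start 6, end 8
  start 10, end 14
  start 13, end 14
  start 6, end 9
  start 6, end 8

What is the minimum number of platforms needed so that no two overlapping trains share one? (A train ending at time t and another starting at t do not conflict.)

4

starts: [1, 6, 6, 6, 6, 9, 9, 10, 13]
ends:   [4, 8, 8, 8, 9, 10, 11, 14, 14]
s1→1 e4→0 s6→1 s6→2 s6→3 s6→4  — peak 4.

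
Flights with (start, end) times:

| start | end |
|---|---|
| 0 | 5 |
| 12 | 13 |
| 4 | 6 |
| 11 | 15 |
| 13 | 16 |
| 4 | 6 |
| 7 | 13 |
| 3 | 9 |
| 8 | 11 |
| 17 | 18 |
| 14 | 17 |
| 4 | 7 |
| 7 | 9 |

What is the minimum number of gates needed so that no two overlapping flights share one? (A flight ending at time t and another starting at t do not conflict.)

Events (time:±→running): 0:+→1 3:+→2 4:+→3 4:+→4 4:+→5 … peak 5.

5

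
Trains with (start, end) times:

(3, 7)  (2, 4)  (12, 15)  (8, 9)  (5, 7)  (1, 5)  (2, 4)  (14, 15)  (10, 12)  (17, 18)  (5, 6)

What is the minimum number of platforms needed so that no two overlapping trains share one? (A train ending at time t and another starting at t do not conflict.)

The answer is the maximum number of intervals overlapping at any instant.
starts: [1, 2, 2, 3, 5, 5, 8, 10, 12, 14, 17]
ends:   [4, 4, 5, 6, 7, 7, 9, 12, 15, 15, 18]
s1→1 s2→2 s2→3 s3→4  — peak 4.

4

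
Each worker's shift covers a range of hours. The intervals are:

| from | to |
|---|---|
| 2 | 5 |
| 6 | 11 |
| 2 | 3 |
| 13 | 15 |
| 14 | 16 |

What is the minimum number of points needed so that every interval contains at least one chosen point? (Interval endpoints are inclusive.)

3

Process intervals by earliest right end; each time one isn't hit yet, stab at its right endpoint.
Sorted: [2,3] [2,5] [6,11] [13,15] [14,16]
{[2,3],[2,5]} hit by 3; {[6,11]} hit by 11; {[13,15],[14,16]} hit by 15.
Points: 3, 11, 15 (3 total).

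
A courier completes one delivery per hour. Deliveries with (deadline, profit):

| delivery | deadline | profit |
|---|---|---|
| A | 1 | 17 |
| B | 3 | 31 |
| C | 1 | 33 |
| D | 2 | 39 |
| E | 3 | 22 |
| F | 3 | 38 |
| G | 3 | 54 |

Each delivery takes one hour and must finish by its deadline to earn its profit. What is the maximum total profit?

Profit order: G=54 D=39 F=38 C=33 B=31 E=22 A=17
Assign: G→slot 3, D→slot 2, F→slot 1, C skipped, B skipped, E skipped, A skipped.
Slots: [1:F] [2:D] [3:G]
Profit = 38 + 39 + 54 = 131

131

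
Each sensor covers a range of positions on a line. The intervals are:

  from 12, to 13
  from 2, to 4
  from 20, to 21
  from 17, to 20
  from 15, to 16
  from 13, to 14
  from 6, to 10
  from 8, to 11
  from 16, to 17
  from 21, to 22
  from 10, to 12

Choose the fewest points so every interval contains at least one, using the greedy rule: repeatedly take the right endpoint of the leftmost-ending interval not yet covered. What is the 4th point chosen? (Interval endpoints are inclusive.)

16

Process intervals by earliest right end; each time one isn't hit yet, stab at its right endpoint.
By right end: [2,4]  [6,10]  [8,11]  [10,12]  [12,13]  [13,14]  [15,16]  [16,17]  [17,20]  [20,21]  [21,22]
[2,4] uncovered → point at 4; [6,10] uncovered → point at 10; [12,13] uncovered → point at 13; [15,16] uncovered → point at 16; [17,20] uncovered → point at 20; [21,22] uncovered → point at 22.
Points: 4, 10, 13, 16, 20, 22 (6 total).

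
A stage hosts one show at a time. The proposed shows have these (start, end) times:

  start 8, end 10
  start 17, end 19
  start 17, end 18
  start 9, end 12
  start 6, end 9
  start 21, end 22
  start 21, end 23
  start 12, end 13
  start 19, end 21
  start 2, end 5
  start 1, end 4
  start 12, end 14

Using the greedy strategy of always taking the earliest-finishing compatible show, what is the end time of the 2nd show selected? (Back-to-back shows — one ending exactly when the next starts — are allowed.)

Greedy by earliest finish: after sorting by end time, pick each interval compatible with the last pick.
Sorted by end: (1,4)  (2,5)  (6,9)  (8,10)  (9,12)  (12,13)  (12,14)  (17,18)  (17,19)  (19,21)  (21,22)  (21,23)
take (1,4); take (6,9); take (9,12); take (12,13); take (17,18); skip (17,19); take (19,21); take (21,22).
Selected: (1,4) (6,9) (9,12) (12,13) (17,18) (19,21) (21,22)

9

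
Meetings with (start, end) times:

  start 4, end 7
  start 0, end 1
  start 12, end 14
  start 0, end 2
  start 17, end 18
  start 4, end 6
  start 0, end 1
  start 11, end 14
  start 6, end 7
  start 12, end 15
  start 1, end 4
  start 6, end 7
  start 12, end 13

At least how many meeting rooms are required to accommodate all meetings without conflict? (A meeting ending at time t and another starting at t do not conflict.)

Events (time:±→running): 0:+→1 0:+→2 0:+→3 1:-→2 1:-→1 1:+→2 2:-→1 4:-→0 4:+→1 4:+→2 6:-→1 6:+→2 6:+→3 7:-→2 7:-→1 7:-→0 11:+→1 12:+→2 12:+→3 12:+→4 … peak 4.

4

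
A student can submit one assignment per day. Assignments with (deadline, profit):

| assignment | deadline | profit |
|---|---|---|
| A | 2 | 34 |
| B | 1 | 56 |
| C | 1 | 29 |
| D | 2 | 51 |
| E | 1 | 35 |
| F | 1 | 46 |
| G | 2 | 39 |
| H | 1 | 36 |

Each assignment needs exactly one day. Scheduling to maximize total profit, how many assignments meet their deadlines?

2

By profit: B(d1,56), D(d2,51), F(d1,46), G(d2,39), H(d1,36), E(d1,35), A(d2,34), C(d1,29)
B→slot 1; D→slot 2; F skipped; G skipped; H skipped; E skipped; A skipped; C skipped.
2 of 8 scheduled.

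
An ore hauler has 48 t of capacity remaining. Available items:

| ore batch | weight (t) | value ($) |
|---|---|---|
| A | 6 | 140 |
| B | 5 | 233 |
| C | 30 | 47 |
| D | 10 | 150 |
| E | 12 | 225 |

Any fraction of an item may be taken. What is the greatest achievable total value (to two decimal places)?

Order: B (233/5=46.60) > A (140/6=23.33) > E (225/12=18.75) > D (150/10=15.00) > C (47/30=1.57)
Fill: take B (5 @ 233) → take A (6 @ 140) → take E (12 @ 225) → take D (10 @ 150) → take 15/30 of C → 23.50; 48/48 used.
Total value = 771.50

771.50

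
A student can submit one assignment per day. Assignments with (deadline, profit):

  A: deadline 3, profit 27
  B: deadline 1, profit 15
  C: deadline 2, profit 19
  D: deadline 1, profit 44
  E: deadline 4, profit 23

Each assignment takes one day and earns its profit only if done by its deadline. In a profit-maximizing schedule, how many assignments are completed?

4

By profit: D(d1,44), A(d3,27), E(d4,23), C(d2,19), B(d1,15)
D→slot 1; A→slot 3; E→slot 4; C→slot 2; B skipped.
4 of 5 scheduled.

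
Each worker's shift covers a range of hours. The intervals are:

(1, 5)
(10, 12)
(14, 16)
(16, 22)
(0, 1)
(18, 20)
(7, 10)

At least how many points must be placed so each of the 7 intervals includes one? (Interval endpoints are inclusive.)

Sorted: [0,1] [1,5] [7,10] [10,12] [14,16] [18,20] [16,22]
{[0,1],[1,5]} hit by 1; {[7,10],[10,12]} hit by 10; {[14,16]} hit by 16; {[18,20],[16,22]} hit by 20.
Points: 1, 10, 16, 20 (4 total).

4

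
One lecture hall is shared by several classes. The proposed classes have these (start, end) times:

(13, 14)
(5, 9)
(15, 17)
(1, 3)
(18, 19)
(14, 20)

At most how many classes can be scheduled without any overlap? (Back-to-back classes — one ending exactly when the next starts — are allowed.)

Greedy by earliest finish: after sorting by end time, pick each interval compatible with the last pick.
Sorted by end: (1,3)  (5,9)  (13,14)  (15,17)  (18,19)  (14,20)
take (1,3); take (5,9); take (13,14); take (15,17); take (18,19).
Selected 5 classes.

5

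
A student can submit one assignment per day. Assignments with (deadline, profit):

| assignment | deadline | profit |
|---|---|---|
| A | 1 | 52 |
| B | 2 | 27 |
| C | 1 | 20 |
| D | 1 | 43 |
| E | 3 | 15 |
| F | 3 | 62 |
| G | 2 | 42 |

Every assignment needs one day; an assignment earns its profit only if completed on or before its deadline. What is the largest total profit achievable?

By profit: F(d3,62), A(d1,52), D(d1,43), G(d2,42), B(d2,27), C(d1,20), E(d3,15)
F→slot 3; A→slot 1; D skipped; G→slot 2; B skipped; C skipped; E skipped.
Profit = 52 + 42 + 62 = 156

156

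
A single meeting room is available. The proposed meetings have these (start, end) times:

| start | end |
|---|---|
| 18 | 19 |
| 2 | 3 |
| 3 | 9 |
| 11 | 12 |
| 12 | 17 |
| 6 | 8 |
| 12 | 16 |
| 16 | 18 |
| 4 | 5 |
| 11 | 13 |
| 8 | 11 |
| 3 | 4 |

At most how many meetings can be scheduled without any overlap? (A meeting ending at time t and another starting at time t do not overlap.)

Greedy by earliest finish: after sorting by end time, pick each interval compatible with the last pick.
Sorted by end: (2,3)  (3,4)  (4,5)  (6,8)  (3,9)  (8,11)  (11,12)  (11,13)  (12,16)  (12,17)  (16,18)  (18,19)
take (2,3); take (3,4); take (4,5); take (6,8); skip (3,9); take (8,11); take (11,12); take (12,16); take (16,18); take (18,19).
Selected 9 meetings.

9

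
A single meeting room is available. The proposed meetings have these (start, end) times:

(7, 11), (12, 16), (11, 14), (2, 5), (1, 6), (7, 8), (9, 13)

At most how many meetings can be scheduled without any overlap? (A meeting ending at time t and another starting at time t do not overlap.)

3

Greedy by earliest finish: after sorting by end time, pick each interval compatible with the last pick.
By end time: (2,5), (1,6), (7,8), (7,11), (9,13), (11,14), (12,16).
Pick (2,5); next start ≥ 5 → (7,8); next start ≥ 8 → (9,13).
Selected 3 meetings.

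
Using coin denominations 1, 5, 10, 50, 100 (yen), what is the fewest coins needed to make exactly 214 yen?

Use the largest denomination that fits, subtract, and repeat.
214 = 2×100 + 1×10 + 4×1
Total coins = 2 + 1 + 4 = 7

7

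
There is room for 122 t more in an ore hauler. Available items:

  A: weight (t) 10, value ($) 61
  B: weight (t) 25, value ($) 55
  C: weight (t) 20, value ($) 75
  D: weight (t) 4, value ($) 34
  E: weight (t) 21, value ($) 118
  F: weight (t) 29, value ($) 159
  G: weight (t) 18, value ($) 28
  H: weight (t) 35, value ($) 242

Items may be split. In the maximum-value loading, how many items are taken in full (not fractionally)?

6

Sort by value per unit weight and fill in that order.
Order: D (34/4=8.50) > H (242/35=6.91) > A (61/10=6.10) > E (118/21=5.62) > F (159/29=5.48) > C (75/20=3.75) > B (55/25=2.20) > G (28/18=1.56)
Fill: take D (4 @ 34) → take H (35 @ 242) → take A (10 @ 61) → take E (21 @ 118) → take F (29 @ 159) → take C (20 @ 75) → take 3/25 of B → 6.60; 122/122 used.
6 item(s) taken whole; one partial (take 3/25 of B).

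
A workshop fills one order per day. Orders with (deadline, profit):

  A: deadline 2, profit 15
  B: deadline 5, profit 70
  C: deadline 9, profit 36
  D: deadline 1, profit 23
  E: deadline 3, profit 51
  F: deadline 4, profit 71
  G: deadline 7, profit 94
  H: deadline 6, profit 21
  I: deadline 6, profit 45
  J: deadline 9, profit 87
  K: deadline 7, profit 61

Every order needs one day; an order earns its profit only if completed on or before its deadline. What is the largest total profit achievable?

Take jobs in profit order; each goes to the latest open slot no later than its deadline.
By profit: G(d7,94), J(d9,87), F(d4,71), B(d5,70), K(d7,61), E(d3,51), I(d6,45), C(d9,36), D(d1,23), H(d6,21), A(d2,15)
G→slot 7; J→slot 9; F→slot 4; B→slot 5; K→slot 6; E→slot 3; I→slot 2; C→slot 8; D→slot 1; H skipped; A skipped.
Profit = 23 + 45 + 51 + 71 + 70 + 61 + 94 + 36 + 87 = 538

538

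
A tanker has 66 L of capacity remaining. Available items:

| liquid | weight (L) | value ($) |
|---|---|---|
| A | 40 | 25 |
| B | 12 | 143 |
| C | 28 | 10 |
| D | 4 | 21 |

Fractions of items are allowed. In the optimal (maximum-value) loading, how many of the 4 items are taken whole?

Greedy by value/weight ratio, highest first.
Order: B (143/12=11.92) > D (21/4=5.25) > A (25/40=0.62) > C (10/28=0.36)
Fill: take B (12 @ 143) → take D (4 @ 21) → take A (40 @ 25) → take 10/28 of C → 3.57; 66/66 used.
3 item(s) taken whole; one partial (take 10/28 of C).

3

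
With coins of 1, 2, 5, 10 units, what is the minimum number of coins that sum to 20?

2

20 − 2×10→0
Total coins = 2 = 2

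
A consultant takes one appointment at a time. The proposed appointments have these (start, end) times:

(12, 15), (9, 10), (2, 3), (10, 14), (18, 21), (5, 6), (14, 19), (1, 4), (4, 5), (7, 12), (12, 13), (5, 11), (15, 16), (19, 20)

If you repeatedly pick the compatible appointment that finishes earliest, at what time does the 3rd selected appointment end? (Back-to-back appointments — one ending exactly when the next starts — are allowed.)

6

By end time: (2,3), (1,4), (4,5), (5,6), (9,10), (5,11), (7,12), (12,13), (10,14), (12,15), (15,16), (14,19), (19,20), (18,21).
Pick (2,3); next start ≥ 3 → (4,5); next start ≥ 5 → (5,6); next start ≥ 6 → (9,10); next start ≥ 10 → (12,13); next start ≥ 13 → (15,16); next start ≥ 16 → (19,20).
Selected: (2,3) (4,5) (5,6) (9,10) (12,13) (15,16) (19,20)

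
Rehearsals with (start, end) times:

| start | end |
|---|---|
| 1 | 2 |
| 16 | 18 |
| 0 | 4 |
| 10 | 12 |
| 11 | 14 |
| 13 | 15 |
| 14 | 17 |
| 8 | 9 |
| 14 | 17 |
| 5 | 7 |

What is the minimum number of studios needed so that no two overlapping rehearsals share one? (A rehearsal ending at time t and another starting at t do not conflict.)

3

Events (time:±→running): 0:+→1 1:+→2 2:-→1 4:-→0 5:+→1 7:-→0 8:+→1 9:-→0 10:+→1 11:+→2 12:-→1 13:+→2 14:-→1 14:+→2 14:+→3 … peak 3.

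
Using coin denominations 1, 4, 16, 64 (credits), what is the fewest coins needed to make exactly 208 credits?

4

208 = 3×64 + 1×16
Total coins = 3 + 1 = 4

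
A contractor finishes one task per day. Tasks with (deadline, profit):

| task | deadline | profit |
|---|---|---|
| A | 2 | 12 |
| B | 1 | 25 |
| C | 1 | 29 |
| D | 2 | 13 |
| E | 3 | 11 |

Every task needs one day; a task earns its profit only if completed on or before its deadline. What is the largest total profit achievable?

53

By profit: C(d1,29), B(d1,25), D(d2,13), A(d2,12), E(d3,11)
C→slot 1; B skipped; D→slot 2; A skipped; E→slot 3.
Profit = 29 + 13 + 11 = 53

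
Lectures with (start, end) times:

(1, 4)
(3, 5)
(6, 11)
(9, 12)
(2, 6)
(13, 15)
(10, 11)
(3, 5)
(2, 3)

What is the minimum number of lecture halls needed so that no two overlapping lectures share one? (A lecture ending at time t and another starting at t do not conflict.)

Count concurrent intervals with a sweep; the peak is the room count.
starts: [1, 2, 2, 3, 3, 6, 9, 10, 13]
ends:   [3, 4, 5, 5, 6, 11, 11, 12, 15]
s1→1 s2→2 s2→3 e3→2 s3→3 s3→4  — peak 4.

4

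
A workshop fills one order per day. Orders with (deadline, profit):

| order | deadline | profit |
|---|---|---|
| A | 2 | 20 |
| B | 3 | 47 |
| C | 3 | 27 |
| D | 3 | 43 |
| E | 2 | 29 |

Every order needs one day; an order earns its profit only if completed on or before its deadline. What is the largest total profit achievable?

By profit: B(d3,47), D(d3,43), E(d2,29), C(d3,27), A(d2,20)
B→slot 3; D→slot 2; E→slot 1; C skipped; A skipped.
Profit = 29 + 43 + 47 = 119

119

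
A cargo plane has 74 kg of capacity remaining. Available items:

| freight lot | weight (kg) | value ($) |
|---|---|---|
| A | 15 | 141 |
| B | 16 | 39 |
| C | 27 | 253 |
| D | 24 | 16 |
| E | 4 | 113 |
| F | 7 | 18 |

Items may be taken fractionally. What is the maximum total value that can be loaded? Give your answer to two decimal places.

567.33

Greedy by value/weight ratio, highest first.
Ratios (sorted): E 28.25, A 9.40, C 9.37, F 2.57, B 2.44, D 0.67
take E (4 @ 113); take A (15 @ 141); take C (27 @ 253); take F (7 @ 18); take B (16 @ 39); take 5/24 of D → 3.33. Capacity used 74/74.
Total value = 567.33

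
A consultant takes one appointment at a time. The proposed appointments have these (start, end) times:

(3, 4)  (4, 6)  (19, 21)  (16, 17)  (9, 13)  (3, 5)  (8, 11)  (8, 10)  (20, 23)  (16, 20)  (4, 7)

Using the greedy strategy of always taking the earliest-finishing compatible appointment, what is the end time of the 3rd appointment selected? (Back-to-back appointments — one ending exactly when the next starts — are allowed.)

10

Order by finish time; keep every interval that doesn't clash with the previous kept one.
Sorted by end: (3,4)  (3,5)  (4,6)  (4,7)  (8,10)  (8,11)  (9,13)  (16,17)  (16,20)  (19,21)  (20,23)
take (3,4); take (4,6); take (8,10); skip (8,11); take (16,17); take (19,21).
Selected: (3,4) (4,6) (8,10) (16,17) (19,21)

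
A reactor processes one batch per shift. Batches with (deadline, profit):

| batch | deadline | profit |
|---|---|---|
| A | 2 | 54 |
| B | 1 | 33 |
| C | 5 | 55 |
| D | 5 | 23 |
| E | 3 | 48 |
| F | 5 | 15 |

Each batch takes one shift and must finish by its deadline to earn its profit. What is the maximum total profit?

Take jobs in profit order; each goes to the latest open slot no later than its deadline.
Profit order: C=55 A=54 E=48 B=33 D=23 F=15
Assign: C→slot 5, A→slot 2, E→slot 3, B→slot 1, D→slot 4, F skipped.
Slots: [1:B] [2:A] [3:E] [4:D] [5:C]
Profit = 33 + 54 + 48 + 23 + 55 = 213

213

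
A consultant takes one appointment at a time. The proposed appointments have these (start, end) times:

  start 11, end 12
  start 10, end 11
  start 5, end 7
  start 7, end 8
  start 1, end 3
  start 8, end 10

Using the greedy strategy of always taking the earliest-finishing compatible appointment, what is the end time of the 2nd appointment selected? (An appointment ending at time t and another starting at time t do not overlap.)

7

Order by finish time; keep every interval that doesn't clash with the previous kept one.
By end time: (1,3), (5,7), (7,8), (8,10), (10,11), (11,12).
Pick (1,3); next start ≥ 3 → (5,7); next start ≥ 7 → (7,8); next start ≥ 8 → (8,10); next start ≥ 10 → (10,11); next start ≥ 11 → (11,12).
Selected: (1,3) (5,7) (7,8) (8,10) (10,11) (11,12)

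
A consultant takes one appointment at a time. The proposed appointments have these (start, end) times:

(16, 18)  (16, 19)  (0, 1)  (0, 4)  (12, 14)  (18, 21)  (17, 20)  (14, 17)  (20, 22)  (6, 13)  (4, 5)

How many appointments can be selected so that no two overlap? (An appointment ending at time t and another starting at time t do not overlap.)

6

By end time: (0,1), (0,4), (4,5), (6,13), (12,14), (14,17), (16,18), (16,19), (17,20), (18,21), (20,22).
Pick (0,1); next start ≥ 1 → (4,5); next start ≥ 5 → (6,13); next start ≥ 13 → (14,17); next start ≥ 17 → (17,20); next start ≥ 20 → (20,22).
Selected 6 appointments.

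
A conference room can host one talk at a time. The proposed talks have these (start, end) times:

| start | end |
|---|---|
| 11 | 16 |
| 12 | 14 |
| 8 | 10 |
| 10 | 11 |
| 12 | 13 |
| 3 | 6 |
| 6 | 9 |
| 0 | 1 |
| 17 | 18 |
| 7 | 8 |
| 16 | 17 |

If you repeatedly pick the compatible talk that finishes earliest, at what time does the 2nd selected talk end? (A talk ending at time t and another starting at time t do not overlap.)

6

Sort by end time and greedily take each interval whose start is ≥ the last chosen end.
By end time: (0,1), (3,6), (7,8), (6,9), (8,10), (10,11), (12,13), (12,14), (11,16), (16,17), (17,18).
Pick (0,1); next start ≥ 1 → (3,6); next start ≥ 6 → (7,8); next start ≥ 8 → (8,10); next start ≥ 10 → (10,11); next start ≥ 11 → (12,13); next start ≥ 13 → (16,17); next start ≥ 17 → (17,18).
Selected: (0,1) (3,6) (7,8) (8,10) (10,11) (12,13) (16,17) (17,18)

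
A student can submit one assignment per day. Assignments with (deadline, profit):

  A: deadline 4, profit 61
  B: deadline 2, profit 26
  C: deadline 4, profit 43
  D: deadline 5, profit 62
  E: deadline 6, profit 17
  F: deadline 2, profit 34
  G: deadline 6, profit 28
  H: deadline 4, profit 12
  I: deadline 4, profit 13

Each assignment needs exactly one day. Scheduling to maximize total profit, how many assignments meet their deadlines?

Profit order: D=62 A=61 C=43 F=34 G=28 B=26 E=17 I=13 H=12
Assign: D→slot 5, A→slot 4, C→slot 3, F→slot 2, G→slot 6, B→slot 1, E skipped, I skipped, H skipped.
Slots: [1:B] [2:F] [3:C] [4:A] [5:D] [6:G]
6 of 9 scheduled.

6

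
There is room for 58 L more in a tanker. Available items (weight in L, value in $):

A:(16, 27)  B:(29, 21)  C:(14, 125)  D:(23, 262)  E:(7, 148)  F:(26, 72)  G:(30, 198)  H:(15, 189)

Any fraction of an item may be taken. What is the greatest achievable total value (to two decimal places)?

Greedy by value/weight ratio, highest first.
Ratios (sorted): E 21.14, H 12.60, D 11.39, C 8.93, G 6.60, F 2.77, A 1.69, B 0.72
take E (7 @ 148); take H (15 @ 189); take D (23 @ 262); take 13/14 of C → 116.07. Capacity used 58/58.
Total value = 715.07

715.07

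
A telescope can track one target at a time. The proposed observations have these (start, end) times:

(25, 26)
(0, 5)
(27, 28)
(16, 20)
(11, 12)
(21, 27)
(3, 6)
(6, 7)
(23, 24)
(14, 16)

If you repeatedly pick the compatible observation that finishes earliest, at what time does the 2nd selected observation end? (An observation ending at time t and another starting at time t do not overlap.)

Greedy by earliest finish: after sorting by end time, pick each interval compatible with the last pick.
Sorted by end: (0,5)  (3,6)  (6,7)  (11,12)  (14,16)  (16,20)  (23,24)  (25,26)  (21,27)  (27,28)
take (0,5); take (6,7); take (11,12); take (14,16); take (16,20); take (23,24); take (25,26); take (27,28).
Selected: (0,5) (6,7) (11,12) (14,16) (16,20) (23,24) (25,26) (27,28)

7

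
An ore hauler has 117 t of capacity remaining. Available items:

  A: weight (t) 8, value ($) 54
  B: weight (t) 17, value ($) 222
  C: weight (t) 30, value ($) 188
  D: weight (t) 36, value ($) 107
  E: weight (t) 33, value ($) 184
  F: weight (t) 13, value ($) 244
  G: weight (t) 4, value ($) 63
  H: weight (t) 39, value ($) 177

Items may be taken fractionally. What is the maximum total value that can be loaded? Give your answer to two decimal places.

Greedy by value/weight ratio, highest first.
Ratios (sorted): F 18.77, G 15.75, B 13.06, A 6.75, C 6.27, E 5.58, H 4.54, D 2.97
take F (13 @ 244); take G (4 @ 63); take B (17 @ 222); take A (8 @ 54); take C (30 @ 188); take E (33 @ 184); take 12/39 of H → 54.46. Capacity used 117/117.
Total value = 1009.46

1009.46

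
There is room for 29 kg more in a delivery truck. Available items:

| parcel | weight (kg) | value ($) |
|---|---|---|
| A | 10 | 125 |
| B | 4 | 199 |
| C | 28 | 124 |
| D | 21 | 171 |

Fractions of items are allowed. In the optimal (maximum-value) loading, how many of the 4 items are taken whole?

Greedy by value/weight ratio, highest first.
Order: B (199/4=49.75) > A (125/10=12.50) > D (171/21=8.14) > C (124/28=4.43)
Fill: take B (4 @ 199) → take A (10 @ 125) → take 15/21 of D → 122.14; 29/29 used.
2 item(s) taken whole; one partial (take 15/21 of D).

2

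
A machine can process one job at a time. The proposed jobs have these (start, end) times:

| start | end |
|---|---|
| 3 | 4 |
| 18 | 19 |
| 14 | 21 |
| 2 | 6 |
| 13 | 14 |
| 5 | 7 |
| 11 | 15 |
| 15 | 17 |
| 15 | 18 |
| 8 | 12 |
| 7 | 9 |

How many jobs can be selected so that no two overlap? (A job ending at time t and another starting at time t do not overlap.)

Greedy by earliest finish: after sorting by end time, pick each interval compatible with the last pick.
By end time: (3,4), (2,6), (5,7), (7,9), (8,12), (13,14), (11,15), (15,17), (15,18), (18,19), (14,21).
Pick (3,4); next start ≥ 4 → (5,7); next start ≥ 7 → (7,9); next start ≥ 9 → (13,14); next start ≥ 14 → (15,17); next start ≥ 17 → (18,19).
Selected 6 jobs.

6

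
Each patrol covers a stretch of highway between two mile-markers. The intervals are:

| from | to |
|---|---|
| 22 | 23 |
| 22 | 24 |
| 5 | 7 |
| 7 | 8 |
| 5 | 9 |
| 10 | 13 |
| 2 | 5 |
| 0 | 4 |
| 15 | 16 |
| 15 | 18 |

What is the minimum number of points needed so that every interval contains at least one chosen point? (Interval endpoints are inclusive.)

5

Process intervals by earliest right end; each time one isn't hit yet, stab at its right endpoint.
Sorted: [0,4] [2,5] [5,7] [7,8] [5,9] [10,13] [15,16] [15,18] [22,23] [22,24]
{[0,4],[2,5]} hit by 4; {[5,7],[7,8],[5,9]} hit by 7; {[10,13]} hit by 13; {[15,16],[15,18]} hit by 16; {[22,23],[22,24]} hit by 23.
Points: 4, 7, 13, 16, 23 (5 total).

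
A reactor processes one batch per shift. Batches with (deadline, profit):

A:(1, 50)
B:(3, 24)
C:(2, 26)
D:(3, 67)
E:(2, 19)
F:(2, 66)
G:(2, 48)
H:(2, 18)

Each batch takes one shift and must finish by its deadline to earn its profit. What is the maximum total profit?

183

Profit order: D=67 F=66 A=50 G=48 C=26 B=24 E=19 H=18
Assign: D→slot 3, F→slot 2, A→slot 1, G skipped, C skipped, B skipped, E skipped, H skipped.
Slots: [1:A] [2:F] [3:D]
Profit = 50 + 66 + 67 = 183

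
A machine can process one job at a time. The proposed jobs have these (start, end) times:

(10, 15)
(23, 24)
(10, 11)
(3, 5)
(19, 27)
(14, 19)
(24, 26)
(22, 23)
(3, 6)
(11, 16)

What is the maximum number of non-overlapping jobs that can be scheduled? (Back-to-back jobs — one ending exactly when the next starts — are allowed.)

Greedy by earliest finish: after sorting by end time, pick each interval compatible with the last pick.
Sorted by end: (3,5)  (3,6)  (10,11)  (10,15)  (11,16)  (14,19)  (22,23)  (23,24)  (24,26)  (19,27)
take (3,5); skip (3,6); take (10,11); take (11,16); skip (14,19); take (22,23); take (23,24); take (24,26).
Selected 6 jobs.

6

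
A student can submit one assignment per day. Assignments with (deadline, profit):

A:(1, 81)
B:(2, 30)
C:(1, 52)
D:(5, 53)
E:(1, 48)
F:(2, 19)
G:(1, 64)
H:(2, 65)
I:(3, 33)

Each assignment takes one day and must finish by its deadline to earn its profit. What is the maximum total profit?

232

By profit: A(d1,81), H(d2,65), G(d1,64), D(d5,53), C(d1,52), E(d1,48), I(d3,33), B(d2,30), F(d2,19)
A→slot 1; H→slot 2; G skipped; D→slot 5; C skipped; E skipped; I→slot 3; B skipped; F skipped.
Profit = 81 + 65 + 33 + 53 = 232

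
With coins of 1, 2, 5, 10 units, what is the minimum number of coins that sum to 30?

Greedy: take as many of the largest coin as possible, then repeat with the remainder.
30 − 3×10→0
Total coins = 3 = 3

3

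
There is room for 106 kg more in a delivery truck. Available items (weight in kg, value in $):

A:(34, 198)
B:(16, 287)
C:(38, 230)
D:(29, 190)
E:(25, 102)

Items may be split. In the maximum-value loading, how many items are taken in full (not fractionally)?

3

Greedy by value/weight ratio, highest first.
Order: B (287/16=17.94) > D (190/29=6.55) > C (230/38=6.05) > A (198/34=5.82) > E (102/25=4.08)
Fill: take B (16 @ 287) → take D (29 @ 190) → take C (38 @ 230) → take 23/34 of A → 133.94; 106/106 used.
3 item(s) taken whole; one partial (take 23/34 of A).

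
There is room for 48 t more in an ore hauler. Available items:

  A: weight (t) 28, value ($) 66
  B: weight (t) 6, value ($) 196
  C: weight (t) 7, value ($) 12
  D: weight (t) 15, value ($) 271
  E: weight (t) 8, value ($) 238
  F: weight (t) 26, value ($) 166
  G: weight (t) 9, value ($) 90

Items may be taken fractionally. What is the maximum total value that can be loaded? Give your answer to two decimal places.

Greedy by value/weight ratio, highest first.
Ratios (sorted): B 32.67, E 29.75, D 18.07, G 10.00, F 6.38, A 2.36, C 1.71
take B (6 @ 196); take E (8 @ 238); take D (15 @ 271); take G (9 @ 90); take 10/26 of F → 63.85. Capacity used 48/48.
Total value = 858.85

858.85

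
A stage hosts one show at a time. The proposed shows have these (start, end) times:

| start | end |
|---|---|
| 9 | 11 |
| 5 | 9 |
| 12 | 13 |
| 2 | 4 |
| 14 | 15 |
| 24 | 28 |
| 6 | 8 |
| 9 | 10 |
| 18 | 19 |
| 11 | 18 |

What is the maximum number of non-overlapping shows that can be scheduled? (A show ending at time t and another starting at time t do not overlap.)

7

Order by finish time; keep every interval that doesn't clash with the previous kept one.
By end time: (2,4), (6,8), (5,9), (9,10), (9,11), (12,13), (14,15), (11,18), (18,19), (24,28).
Pick (2,4); next start ≥ 4 → (6,8); next start ≥ 8 → (9,10); next start ≥ 10 → (12,13); next start ≥ 13 → (14,15); next start ≥ 15 → (18,19); next start ≥ 19 → (24,28).
Selected 7 shows.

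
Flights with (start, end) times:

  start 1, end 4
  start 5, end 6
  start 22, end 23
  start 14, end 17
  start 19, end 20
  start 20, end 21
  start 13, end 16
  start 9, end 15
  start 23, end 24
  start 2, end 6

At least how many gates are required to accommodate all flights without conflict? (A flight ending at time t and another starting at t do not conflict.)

3

Count concurrent intervals with a sweep; the peak is the room count.
starts: [1, 2, 5, 9, 13, 14, 19, 20, 22, 23]
ends:   [4, 6, 6, 15, 16, 17, 20, 21, 23, 24]
s1→1 s2→2 e4→1 s5→2 e6→1 e6→0 s9→1 s13→2 s14→3  — peak 3.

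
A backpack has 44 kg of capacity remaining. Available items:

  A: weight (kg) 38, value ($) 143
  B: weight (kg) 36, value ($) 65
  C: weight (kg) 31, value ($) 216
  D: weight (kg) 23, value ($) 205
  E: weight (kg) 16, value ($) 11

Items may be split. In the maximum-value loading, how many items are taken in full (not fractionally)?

Sort by value per unit weight and fill in that order.
Ratios (sorted): D 8.91, C 6.97, A 3.76, B 1.81, E 0.69
take D (23 @ 205); take 21/31 of C → 146.32. Capacity used 44/44.
1 item(s) taken whole; one partial (take 21/31 of C).

1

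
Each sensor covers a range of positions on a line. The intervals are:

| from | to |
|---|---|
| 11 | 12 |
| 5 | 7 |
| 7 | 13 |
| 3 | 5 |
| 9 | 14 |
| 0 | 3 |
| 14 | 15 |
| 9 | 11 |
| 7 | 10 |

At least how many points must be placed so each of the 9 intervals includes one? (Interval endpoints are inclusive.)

4

By right end: [0,3]  [3,5]  [5,7]  [7,10]  [9,11]  [11,12]  [7,13]  [9,14]  [14,15]
[0,3] uncovered → point at 3; [5,7] uncovered → point at 7; [9,11] uncovered → point at 11; [14,15] uncovered → point at 15.
Points: 3, 7, 11, 15 (4 total).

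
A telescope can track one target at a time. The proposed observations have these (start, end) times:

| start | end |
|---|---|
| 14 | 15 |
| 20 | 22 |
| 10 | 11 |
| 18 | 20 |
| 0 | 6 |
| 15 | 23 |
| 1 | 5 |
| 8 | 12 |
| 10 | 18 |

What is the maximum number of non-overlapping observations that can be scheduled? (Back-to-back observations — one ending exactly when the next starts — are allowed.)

Order by finish time; keep every interval that doesn't clash with the previous kept one.
Sorted by end: (1,5)  (0,6)  (10,11)  (8,12)  (14,15)  (10,18)  (18,20)  (20,22)  (15,23)
take (1,5); skip (0,6); take (10,11); skip (8,12); take (14,15); take (18,20); take (20,22); skip (15,23).
Selected 5 observations.

5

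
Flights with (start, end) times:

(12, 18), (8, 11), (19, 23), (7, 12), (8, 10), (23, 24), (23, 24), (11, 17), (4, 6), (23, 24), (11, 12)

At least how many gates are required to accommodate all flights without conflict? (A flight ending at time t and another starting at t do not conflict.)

Events (time:±→running): 4:+→1 6:-→0 7:+→1 8:+→2 8:+→3 … peak 3.

3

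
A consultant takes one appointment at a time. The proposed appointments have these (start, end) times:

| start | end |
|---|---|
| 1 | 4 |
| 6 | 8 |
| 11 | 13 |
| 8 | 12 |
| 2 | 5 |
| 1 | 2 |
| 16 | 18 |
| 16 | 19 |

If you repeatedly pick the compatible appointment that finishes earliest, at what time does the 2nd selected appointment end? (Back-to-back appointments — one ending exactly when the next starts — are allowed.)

5

Sort by end time and greedily take each interval whose start is ≥ the last chosen end.
By end time: (1,2), (1,4), (2,5), (6,8), (8,12), (11,13), (16,18), (16,19).
Pick (1,2); next start ≥ 2 → (2,5); next start ≥ 5 → (6,8); next start ≥ 8 → (8,12); next start ≥ 12 → (16,18).
Selected: (1,2) (2,5) (6,8) (8,12) (16,18)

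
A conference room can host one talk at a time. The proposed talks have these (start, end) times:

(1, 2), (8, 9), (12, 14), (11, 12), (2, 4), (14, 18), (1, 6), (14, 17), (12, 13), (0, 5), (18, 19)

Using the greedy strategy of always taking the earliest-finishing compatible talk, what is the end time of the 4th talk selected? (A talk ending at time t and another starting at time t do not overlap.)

Order by finish time; keep every interval that doesn't clash with the previous kept one.
Sorted by end: (1,2)  (2,4)  (0,5)  (1,6)  (8,9)  (11,12)  (12,13)  (12,14)  (14,17)  (14,18)  (18,19)
take (1,2); take (2,4); skip (0,5); take (8,9); take (11,12); take (12,13); take (14,17); skip (14,18); take (18,19).
Selected: (1,2) (2,4) (8,9) (11,12) (12,13) (14,17) (18,19)

12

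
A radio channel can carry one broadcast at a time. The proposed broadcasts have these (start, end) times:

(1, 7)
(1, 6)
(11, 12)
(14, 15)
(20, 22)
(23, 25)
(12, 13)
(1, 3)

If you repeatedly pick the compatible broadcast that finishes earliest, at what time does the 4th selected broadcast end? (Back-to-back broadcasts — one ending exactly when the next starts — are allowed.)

15

By end time: (1,3), (1,6), (1,7), (11,12), (12,13), (14,15), (20,22), (23,25).
Pick (1,3); next start ≥ 3 → (11,12); next start ≥ 12 → (12,13); next start ≥ 13 → (14,15); next start ≥ 15 → (20,22); next start ≥ 22 → (23,25).
Selected: (1,3) (11,12) (12,13) (14,15) (20,22) (23,25)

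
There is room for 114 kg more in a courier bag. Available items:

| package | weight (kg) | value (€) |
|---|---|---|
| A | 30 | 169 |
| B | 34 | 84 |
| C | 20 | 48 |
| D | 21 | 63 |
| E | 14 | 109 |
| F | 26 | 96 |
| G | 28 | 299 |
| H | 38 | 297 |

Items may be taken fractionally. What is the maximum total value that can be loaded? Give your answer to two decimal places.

888.77

Greedy by value/weight ratio, highest first.
Ratios (sorted): G 10.68, H 7.82, E 7.79, A 5.63, F 3.69, D 3.00, B 2.47, C 2.40
take G (28 @ 299); take H (38 @ 297); take E (14 @ 109); take A (30 @ 169); take 4/26 of F → 14.77. Capacity used 114/114.
Total value = 888.77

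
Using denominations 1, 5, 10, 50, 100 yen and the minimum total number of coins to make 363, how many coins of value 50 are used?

Greedy: take as many of the largest coin as possible, then repeat with the remainder.
363 − 3×100→63 − 1×50→13 − 1×10→3 − 3×1→0
Count of 50: 1

1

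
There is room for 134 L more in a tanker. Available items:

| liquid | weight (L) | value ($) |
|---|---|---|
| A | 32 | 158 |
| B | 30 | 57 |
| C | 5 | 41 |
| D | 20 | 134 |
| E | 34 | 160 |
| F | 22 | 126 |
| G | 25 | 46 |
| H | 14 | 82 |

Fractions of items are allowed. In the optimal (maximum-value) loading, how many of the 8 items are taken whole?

6

Greedy by value/weight ratio, highest first.
Order: C (41/5=8.20) > D (134/20=6.70) > H (82/14=5.86) > F (126/22=5.73) > A (158/32=4.94) > E (160/34=4.71) > B (57/30=1.90) > G (46/25=1.84)
Fill: take C (5 @ 41) → take D (20 @ 134) → take H (14 @ 82) → take F (22 @ 126) → take A (32 @ 158) → take E (34 @ 160) → take 7/30 of B → 13.30; 134/134 used.
6 item(s) taken whole; one partial (take 7/30 of B).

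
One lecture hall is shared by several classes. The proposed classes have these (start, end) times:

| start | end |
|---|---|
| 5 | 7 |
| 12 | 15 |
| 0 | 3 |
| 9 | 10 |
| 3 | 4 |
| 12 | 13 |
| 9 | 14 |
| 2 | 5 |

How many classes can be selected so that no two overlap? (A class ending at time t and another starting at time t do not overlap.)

5

By end time: (0,3), (3,4), (2,5), (5,7), (9,10), (12,13), (9,14), (12,15).
Pick (0,3); next start ≥ 3 → (3,4); next start ≥ 4 → (5,7); next start ≥ 7 → (9,10); next start ≥ 10 → (12,13).
Selected 5 classes.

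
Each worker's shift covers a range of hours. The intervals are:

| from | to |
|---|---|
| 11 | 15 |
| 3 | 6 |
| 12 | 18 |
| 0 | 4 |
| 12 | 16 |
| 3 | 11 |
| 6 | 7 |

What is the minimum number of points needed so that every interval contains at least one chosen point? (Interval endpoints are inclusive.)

By right end: [0,4]  [3,6]  [6,7]  [3,11]  [11,15]  [12,16]  [12,18]
[0,4] uncovered → point at 4; [6,7] uncovered → point at 7; [11,15] uncovered → point at 15.
Points: 4, 7, 15 (3 total).

3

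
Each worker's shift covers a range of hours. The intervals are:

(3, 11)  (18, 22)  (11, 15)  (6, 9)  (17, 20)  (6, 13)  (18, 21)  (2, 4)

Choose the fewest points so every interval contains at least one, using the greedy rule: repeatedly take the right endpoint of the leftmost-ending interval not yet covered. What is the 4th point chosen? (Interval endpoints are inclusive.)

20

Sort by right endpoint; whenever an interval is uncovered, place a point at its right end.
Sorted: [2,4] [6,9] [3,11] [6,13] [11,15] [17,20] [18,21] [18,22]
{[2,4]} hit by 4; {[6,9],[3,11],[6,13]} hit by 9; {[11,15]} hit by 15; {[17,20],[18,21],[18,22]} hit by 20.
Points: 4, 9, 15, 20 (4 total).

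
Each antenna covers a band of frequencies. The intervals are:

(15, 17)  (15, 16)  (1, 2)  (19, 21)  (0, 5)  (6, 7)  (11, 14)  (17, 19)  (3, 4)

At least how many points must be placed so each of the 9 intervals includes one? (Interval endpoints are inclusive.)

By right end: [1,2]  [3,4]  [0,5]  [6,7]  [11,14]  [15,16]  [15,17]  [17,19]  [19,21]
[1,2] uncovered → point at 2; [3,4] uncovered → point at 4; [6,7] uncovered → point at 7; [11,14] uncovered → point at 14; [15,16] uncovered → point at 16; [17,19] uncovered → point at 19.
Points: 2, 4, 7, 14, 16, 19 (6 total).

6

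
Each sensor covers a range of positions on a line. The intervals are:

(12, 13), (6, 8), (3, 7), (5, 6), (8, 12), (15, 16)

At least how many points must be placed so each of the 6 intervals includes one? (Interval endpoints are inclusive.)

3

Process intervals by earliest right end; each time one isn't hit yet, stab at its right endpoint.
Sorted: [5,6] [3,7] [6,8] [8,12] [12,13] [15,16]
{[5,6],[3,7],[6,8]} hit by 6; {[8,12],[12,13]} hit by 12; {[15,16]} hit by 16.
Points: 6, 12, 16 (3 total).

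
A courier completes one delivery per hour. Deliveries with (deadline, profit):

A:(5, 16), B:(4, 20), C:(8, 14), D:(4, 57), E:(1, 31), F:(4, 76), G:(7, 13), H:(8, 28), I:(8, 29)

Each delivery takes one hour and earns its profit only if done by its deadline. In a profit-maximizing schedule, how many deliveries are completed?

8

Take jobs in profit order; each goes to the latest open slot no later than its deadline.
Profit order: F=76 D=57 E=31 I=29 H=28 B=20 A=16 C=14 G=13
Assign: F→slot 4, D→slot 3, E→slot 1, I→slot 8, H→slot 7, B→slot 2, A→slot 5, C→slot 6, G skipped.
Slots: [1:E] [2:B] [3:D] [4:F] [5:A] [6:C] [7:H] [8:I]
8 of 9 scheduled.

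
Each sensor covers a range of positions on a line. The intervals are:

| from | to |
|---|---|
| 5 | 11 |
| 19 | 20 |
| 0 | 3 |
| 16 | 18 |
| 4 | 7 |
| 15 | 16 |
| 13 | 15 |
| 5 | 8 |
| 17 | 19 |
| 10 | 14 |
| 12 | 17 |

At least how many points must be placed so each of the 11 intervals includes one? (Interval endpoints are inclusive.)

5

By right end: [0,3]  [4,7]  [5,8]  [5,11]  [10,14]  [13,15]  [15,16]  [12,17]  [16,18]  [17,19]  [19,20]
[0,3] uncovered → point at 3; [4,7] uncovered → point at 7; [10,14] uncovered → point at 14; [15,16] uncovered → point at 16; [17,19] uncovered → point at 19.
Points: 3, 7, 14, 16, 19 (5 total).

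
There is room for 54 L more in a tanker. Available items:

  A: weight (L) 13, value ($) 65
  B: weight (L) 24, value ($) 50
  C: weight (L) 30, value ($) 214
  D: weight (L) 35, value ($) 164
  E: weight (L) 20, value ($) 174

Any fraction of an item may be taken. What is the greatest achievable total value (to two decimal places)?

408.00

Order: E (174/20=8.70) > C (214/30=7.13) > A (65/13=5.00) > D (164/35=4.69) > B (50/24=2.08)
Fill: take E (20 @ 174) → take C (30 @ 214) → take 4/13 of A → 20.00; 54/54 used.
Total value = 408.00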